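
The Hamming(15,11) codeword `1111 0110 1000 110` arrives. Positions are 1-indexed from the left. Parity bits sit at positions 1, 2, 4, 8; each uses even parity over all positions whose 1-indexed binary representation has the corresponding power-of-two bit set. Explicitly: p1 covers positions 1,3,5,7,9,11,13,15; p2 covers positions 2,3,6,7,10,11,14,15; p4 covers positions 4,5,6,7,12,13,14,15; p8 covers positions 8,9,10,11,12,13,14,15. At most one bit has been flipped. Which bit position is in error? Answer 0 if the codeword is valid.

s1: b1⊕b3⊕b5⊕b7⊕b9⊕b11⊕b13⊕b15 = 1⊕1⊕0⊕1⊕1⊕0⊕1⊕0 = 1
s2: b2⊕b3⊕b6⊕b7⊕b10⊕b11⊕b14⊕b15 = 1⊕1⊕1⊕1⊕0⊕0⊕1⊕0 = 1
s4: b4⊕b5⊕b6⊕b7⊕b12⊕b13⊕b14⊕b15 = 1⊕0⊕1⊕1⊕0⊕1⊕1⊕0 = 1
s8: b8⊕b9⊕b10⊕b11⊕b12⊕b13⊕b14⊕b15 = 0⊕1⊕0⊕0⊕0⊕1⊕1⊕0 = 1
Syndrome (s8...s1) = 1111 → position 15.

15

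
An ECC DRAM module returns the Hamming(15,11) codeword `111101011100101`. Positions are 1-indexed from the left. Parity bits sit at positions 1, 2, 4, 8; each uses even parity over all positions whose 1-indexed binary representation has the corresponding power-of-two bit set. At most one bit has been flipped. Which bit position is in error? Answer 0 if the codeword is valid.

11

s1: b1⊕b3⊕b5⊕b7⊕b9⊕b11⊕b13⊕b15 = 1⊕1⊕0⊕0⊕1⊕0⊕1⊕1 = 1
s2: b2⊕b3⊕b6⊕b7⊕b10⊕b11⊕b14⊕b15 = 1⊕1⊕1⊕0⊕1⊕0⊕0⊕1 = 1
s4: b4⊕b5⊕b6⊕b7⊕b12⊕b13⊕b14⊕b15 = 1⊕0⊕1⊕0⊕0⊕1⊕0⊕1 = 0
s8: b8⊕b9⊕b10⊕b11⊕b12⊕b13⊕b14⊕b15 = 1⊕1⊕1⊕0⊕0⊕1⊕0⊕1 = 1
Syndrome (s8...s1) = 1011 → position 11.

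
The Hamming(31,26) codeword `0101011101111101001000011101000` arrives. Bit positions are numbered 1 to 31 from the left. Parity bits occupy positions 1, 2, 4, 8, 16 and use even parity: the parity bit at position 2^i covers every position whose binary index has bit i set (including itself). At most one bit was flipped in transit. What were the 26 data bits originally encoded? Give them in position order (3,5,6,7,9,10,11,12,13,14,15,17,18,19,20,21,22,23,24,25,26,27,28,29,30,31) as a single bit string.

01110111110001000011101000

s1: b1⊕b3⊕b5⊕b7⊕b9⊕b11⊕b13⊕b15⊕b17⊕b19⊕b21⊕b23⊕b25⊕b27⊕b29⊕b31 = 0⊕0⊕0⊕1⊕0⊕1⊕1⊕0⊕0⊕1⊕0⊕0⊕1⊕0⊕0⊕0 = 1
s2: b2⊕b3⊕b6⊕b7⊕b10⊕b11⊕b14⊕b15⊕b18⊕b19⊕b22⊕b23⊕b26⊕b27⊕b30⊕b31 = 1⊕0⊕1⊕1⊕1⊕1⊕1⊕0⊕0⊕1⊕0⊕0⊕1⊕0⊕0⊕0 = 0
s4: b4⊕b5⊕b6⊕b7⊕b12⊕b13⊕b14⊕b15⊕b20⊕b21⊕b22⊕b23⊕b28⊕b29⊕b30⊕b31 = 1⊕0⊕1⊕1⊕1⊕1⊕1⊕0⊕0⊕0⊕0⊕0⊕1⊕0⊕0⊕0 = 1
s8: b8⊕b9⊕b10⊕b11⊕b12⊕b13⊕b14⊕b15⊕b24⊕b25⊕b26⊕b27⊕b28⊕b29⊕b30⊕b31 = 1⊕0⊕1⊕1⊕1⊕1⊕1⊕0⊕1⊕1⊕1⊕0⊕1⊕0⊕0⊕0 = 0
s16: b16⊕b17⊕b18⊕b19⊕b20⊕b21⊕b22⊕b23⊕b24⊕b25⊕b26⊕b27⊕b28⊕b29⊕b30⊕b31 = 1⊕0⊕0⊕1⊕0⊕0⊕0⊕0⊕1⊕1⊕1⊕0⊕1⊕0⊕0⊕0 = 0
Syndrome (s16...s1) = 00101 → position 5.
Flip bit 5: corrected codeword = 0101111101111101001000011101000
Data bits at positions 3,5,6,7,9,10,11,12,13,14,15,17,18,19,20,21,22,23,24,25,26,27,28,29,30,31: 01110111110001000011101000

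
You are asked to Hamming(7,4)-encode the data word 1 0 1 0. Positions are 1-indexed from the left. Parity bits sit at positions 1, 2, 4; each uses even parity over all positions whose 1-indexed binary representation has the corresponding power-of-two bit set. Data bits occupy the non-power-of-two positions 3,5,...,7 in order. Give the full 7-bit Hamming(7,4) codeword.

1011010

Place data bits at non-power-of-two positions: b3=1, b5=0, b6=1, b7=0.
p1 = XOR of data positions {3,5,7} = 1⊕0⊕0 = 1
p2 = XOR of data positions {3,6,7} = 1⊕1⊕0 = 0
p4 = XOR of data positions {5,6,7} = 0⊕1⊕0 = 1
Codeword b1..b7 = 1011010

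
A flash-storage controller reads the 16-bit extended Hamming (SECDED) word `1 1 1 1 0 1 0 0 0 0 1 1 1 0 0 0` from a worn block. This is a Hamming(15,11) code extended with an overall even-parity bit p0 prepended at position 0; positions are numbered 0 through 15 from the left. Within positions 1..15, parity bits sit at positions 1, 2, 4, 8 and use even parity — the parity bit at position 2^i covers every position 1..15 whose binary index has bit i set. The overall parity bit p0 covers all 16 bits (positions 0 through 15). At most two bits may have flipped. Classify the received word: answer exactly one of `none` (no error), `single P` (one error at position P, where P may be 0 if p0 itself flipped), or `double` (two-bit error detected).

s1: b1⊕b3⊕b5⊕b7⊕b9⊕b11⊕b13⊕b15 = 1⊕1⊕1⊕0⊕0⊕1⊕0⊕0 = 0
s2: b2⊕b3⊕b6⊕b7⊕b10⊕b11⊕b14⊕b15 = 1⊕1⊕0⊕0⊕1⊕1⊕0⊕0 = 0
s4: b4⊕b5⊕b6⊕b7⊕b12⊕b13⊕b14⊕b15 = 0⊕1⊕0⊕0⊕1⊕0⊕0⊕0 = 0
s8: b8⊕b9⊕b10⊕b11⊕b12⊕b13⊕b14⊕b15 = 0⊕0⊕1⊕1⊕1⊕0⊕0⊕0 = 1
Syndrome (s8...s1) = 1000 → position 8.
Overall parity (XOR of all 16 bits, including p0): 1⊕1⊕1⊕1⊕0⊕1⊕0⊕0⊕0⊕0⊕1⊕1⊕1⊕0⊕0⊕0 = 0
Overall=0, syndrome position=8 → double-bit error detected (uncorrectable).

double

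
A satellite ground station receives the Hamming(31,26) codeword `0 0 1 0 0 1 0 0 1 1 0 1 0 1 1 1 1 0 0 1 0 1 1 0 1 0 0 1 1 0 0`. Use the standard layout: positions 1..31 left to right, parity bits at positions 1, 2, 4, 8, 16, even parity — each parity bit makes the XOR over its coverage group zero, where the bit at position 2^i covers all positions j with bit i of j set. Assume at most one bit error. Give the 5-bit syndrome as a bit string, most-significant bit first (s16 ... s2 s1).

00111

s1: b1⊕b3⊕b5⊕b7⊕b9⊕b11⊕b13⊕b15⊕b17⊕b19⊕b21⊕b23⊕b25⊕b27⊕b29⊕b31 = 0⊕1⊕0⊕0⊕1⊕0⊕0⊕1⊕1⊕0⊕0⊕1⊕1⊕0⊕1⊕0 = 1
s2: b2⊕b3⊕b6⊕b7⊕b10⊕b11⊕b14⊕b15⊕b18⊕b19⊕b22⊕b23⊕b26⊕b27⊕b30⊕b31 = 0⊕1⊕1⊕0⊕1⊕0⊕1⊕1⊕0⊕0⊕1⊕1⊕0⊕0⊕0⊕0 = 1
s4: b4⊕b5⊕b6⊕b7⊕b12⊕b13⊕b14⊕b15⊕b20⊕b21⊕b22⊕b23⊕b28⊕b29⊕b30⊕b31 = 0⊕0⊕1⊕0⊕1⊕0⊕1⊕1⊕1⊕0⊕1⊕1⊕1⊕1⊕0⊕0 = 1
s8: b8⊕b9⊕b10⊕b11⊕b12⊕b13⊕b14⊕b15⊕b24⊕b25⊕b26⊕b27⊕b28⊕b29⊕b30⊕b31 = 0⊕1⊕1⊕0⊕1⊕0⊕1⊕1⊕0⊕1⊕0⊕0⊕1⊕1⊕0⊕0 = 0
s16: b16⊕b17⊕b18⊕b19⊕b20⊕b21⊕b22⊕b23⊕b24⊕b25⊕b26⊕b27⊕b28⊕b29⊕b30⊕b31 = 1⊕1⊕0⊕0⊕1⊕0⊕1⊕1⊕0⊕1⊕0⊕0⊕1⊕1⊕0⊕0 = 0
Syndrome (s16...s1) = 00111 → position 7.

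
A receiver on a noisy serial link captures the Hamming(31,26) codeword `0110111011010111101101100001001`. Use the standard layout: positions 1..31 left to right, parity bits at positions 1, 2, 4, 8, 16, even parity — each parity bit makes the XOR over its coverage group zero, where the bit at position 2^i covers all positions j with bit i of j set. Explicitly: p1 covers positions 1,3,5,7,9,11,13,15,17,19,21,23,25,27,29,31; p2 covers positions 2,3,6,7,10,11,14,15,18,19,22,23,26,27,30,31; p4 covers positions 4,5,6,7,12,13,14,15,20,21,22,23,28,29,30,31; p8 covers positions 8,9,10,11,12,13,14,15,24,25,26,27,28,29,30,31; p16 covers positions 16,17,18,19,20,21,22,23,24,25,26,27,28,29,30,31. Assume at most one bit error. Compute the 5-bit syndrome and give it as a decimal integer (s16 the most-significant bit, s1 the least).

s1: b1⊕b3⊕b5⊕b7⊕b9⊕b11⊕b13⊕b15⊕b17⊕b19⊕b21⊕b23⊕b25⊕b27⊕b29⊕b31 = 0⊕1⊕1⊕1⊕1⊕0⊕0⊕1⊕1⊕1⊕0⊕1⊕0⊕0⊕0⊕1 = 1
s2: b2⊕b3⊕b6⊕b7⊕b10⊕b11⊕b14⊕b15⊕b18⊕b19⊕b22⊕b23⊕b26⊕b27⊕b30⊕b31 = 1⊕1⊕1⊕1⊕1⊕0⊕1⊕1⊕0⊕1⊕1⊕1⊕0⊕0⊕0⊕1 = 1
s4: b4⊕b5⊕b6⊕b7⊕b12⊕b13⊕b14⊕b15⊕b20⊕b21⊕b22⊕b23⊕b28⊕b29⊕b30⊕b31 = 0⊕1⊕1⊕1⊕1⊕0⊕1⊕1⊕1⊕0⊕1⊕1⊕1⊕0⊕0⊕1 = 1
s8: b8⊕b9⊕b10⊕b11⊕b12⊕b13⊕b14⊕b15⊕b24⊕b25⊕b26⊕b27⊕b28⊕b29⊕b30⊕b31 = 0⊕1⊕1⊕0⊕1⊕0⊕1⊕1⊕0⊕0⊕0⊕0⊕1⊕0⊕0⊕1 = 1
s16: b16⊕b17⊕b18⊕b19⊕b20⊕b21⊕b22⊕b23⊕b24⊕b25⊕b26⊕b27⊕b28⊕b29⊕b30⊕b31 = 1⊕1⊕0⊕1⊕1⊕0⊕1⊕1⊕0⊕0⊕0⊕0⊕1⊕0⊕0⊕1 = 0
Syndrome (s16...s1) = 01111 → position 15.

15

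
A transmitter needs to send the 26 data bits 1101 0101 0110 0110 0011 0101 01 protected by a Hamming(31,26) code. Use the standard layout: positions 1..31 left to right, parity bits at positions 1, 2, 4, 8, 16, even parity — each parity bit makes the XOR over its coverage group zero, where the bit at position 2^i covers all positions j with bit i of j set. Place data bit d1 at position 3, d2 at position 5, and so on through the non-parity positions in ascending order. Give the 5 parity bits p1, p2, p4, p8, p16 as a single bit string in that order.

Place data bits at non-power-of-two positions: b3=1, b5=1, b6=0, b7=1, b9=0, b10=1, b11=0, b12=1, b13=0, b14=1, b15=1, b17=0, b18=0, b19=1, b20=1, b21=0, b22=0, b23=0, b24=1, b25=1, b26=0, b27=1, b28=0, b29=1, b30=0, b31=1.
p1 = XOR of data positions {3,5,7,9,11,13,15,17,19,21,23,25,27,29,31} = 1⊕1⊕1⊕0⊕0⊕0⊕1⊕0⊕1⊕0⊕0⊕1⊕1⊕1⊕1 = 1
p2 = XOR of data positions {3,6,7,10,11,14,15,18,19,22,23,26,27,30,31} = 1⊕0⊕1⊕1⊕0⊕1⊕1⊕0⊕1⊕0⊕0⊕0⊕1⊕0⊕1 = 0
p4 = XOR of data positions {5,6,7,12,13,14,15,20,21,22,23,28,29,30,31} = 1⊕0⊕1⊕1⊕0⊕1⊕1⊕1⊕0⊕0⊕0⊕0⊕1⊕0⊕1 = 0
p8 = XOR of data positions {9,10,11,12,13,14,15,24,25,26,27,28,29,30,31} = 0⊕1⊕0⊕1⊕0⊕1⊕1⊕1⊕1⊕0⊕1⊕0⊕1⊕0⊕1 = 1
p16 = XOR of data positions {17,18,19,20,21,22,23,24,25,26,27,28,29,30,31} = 0⊕0⊕1⊕1⊕0⊕0⊕0⊕1⊕1⊕0⊕1⊕0⊕1⊕0⊕1 = 1
Parity bits p1,p2,p4,p8,p16 = 10011

10011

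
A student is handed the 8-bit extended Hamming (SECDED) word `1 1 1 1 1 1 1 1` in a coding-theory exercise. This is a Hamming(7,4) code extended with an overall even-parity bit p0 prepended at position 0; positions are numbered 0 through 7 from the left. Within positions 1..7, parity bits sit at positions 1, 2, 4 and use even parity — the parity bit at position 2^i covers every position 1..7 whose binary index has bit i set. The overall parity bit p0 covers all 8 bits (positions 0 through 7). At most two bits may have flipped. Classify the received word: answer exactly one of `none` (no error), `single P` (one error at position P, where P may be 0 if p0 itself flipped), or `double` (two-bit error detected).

s1: b1⊕b3⊕b5⊕b7 = 1⊕1⊕1⊕1 = 0
s2: b2⊕b3⊕b6⊕b7 = 1⊕1⊕1⊕1 = 0
s4: b4⊕b5⊕b6⊕b7 = 1⊕1⊕1⊕1 = 0
Syndrome (s4...s1) = 000 → position 0 (no error).
Overall parity (XOR of all 8 bits, including p0): 1⊕1⊕1⊕1⊕1⊕1⊕1⊕1 = 0
Overall=0, syndrome position=0 → no error.

none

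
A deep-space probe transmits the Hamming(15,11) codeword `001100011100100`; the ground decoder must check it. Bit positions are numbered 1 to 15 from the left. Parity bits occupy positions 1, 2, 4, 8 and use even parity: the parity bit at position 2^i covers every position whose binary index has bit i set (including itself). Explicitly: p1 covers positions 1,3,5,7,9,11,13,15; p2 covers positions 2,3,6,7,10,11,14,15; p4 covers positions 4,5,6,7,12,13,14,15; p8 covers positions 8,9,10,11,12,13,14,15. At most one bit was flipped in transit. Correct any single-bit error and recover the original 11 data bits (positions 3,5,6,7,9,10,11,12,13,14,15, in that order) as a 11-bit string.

10001100100

s1: b1⊕b3⊕b5⊕b7⊕b9⊕b11⊕b13⊕b15 = 0⊕1⊕0⊕0⊕1⊕0⊕1⊕0 = 1
s2: b2⊕b3⊕b6⊕b7⊕b10⊕b11⊕b14⊕b15 = 0⊕1⊕0⊕0⊕1⊕0⊕0⊕0 = 0
s4: b4⊕b5⊕b6⊕b7⊕b12⊕b13⊕b14⊕b15 = 1⊕0⊕0⊕0⊕0⊕1⊕0⊕0 = 0
s8: b8⊕b9⊕b10⊕b11⊕b12⊕b13⊕b14⊕b15 = 1⊕1⊕1⊕0⊕0⊕1⊕0⊕0 = 0
Syndrome (s8...s1) = 0001 → position 1.
Flip bit 1: corrected codeword = 101100011100100
Data bits at positions 3,5,6,7,9,10,11,12,13,14,15: 10001100100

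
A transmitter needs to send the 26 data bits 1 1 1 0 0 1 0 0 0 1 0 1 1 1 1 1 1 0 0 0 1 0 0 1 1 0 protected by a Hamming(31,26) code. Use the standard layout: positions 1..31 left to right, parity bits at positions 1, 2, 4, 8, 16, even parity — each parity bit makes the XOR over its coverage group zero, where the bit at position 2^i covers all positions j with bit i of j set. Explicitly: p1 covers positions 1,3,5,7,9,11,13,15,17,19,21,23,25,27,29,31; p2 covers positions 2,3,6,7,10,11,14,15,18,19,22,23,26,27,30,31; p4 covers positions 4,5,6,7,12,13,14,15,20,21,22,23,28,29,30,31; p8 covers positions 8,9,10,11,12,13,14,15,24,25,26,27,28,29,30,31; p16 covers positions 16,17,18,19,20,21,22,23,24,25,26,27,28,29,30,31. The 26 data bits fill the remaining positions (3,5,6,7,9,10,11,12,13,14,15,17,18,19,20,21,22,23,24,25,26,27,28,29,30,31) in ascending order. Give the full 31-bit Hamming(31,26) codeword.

Place data bits at non-power-of-two positions: b3=1, b5=1, b6=1, b7=0, b9=0, b10=1, b11=0, b12=0, b13=0, b14=1, b15=0, b17=1, b18=1, b19=1, b20=1, b21=1, b22=1, b23=0, b24=0, b25=0, b26=1, b27=0, b28=0, b29=1, b30=1, b31=0.
p1 = XOR of data positions {3,5,7,9,11,13,15,17,19,21,23,25,27,29,31} = 1⊕1⊕0⊕0⊕0⊕0⊕0⊕1⊕1⊕1⊕0⊕0⊕0⊕1⊕0 = 0
p2 = XOR of data positions {3,6,7,10,11,14,15,18,19,22,23,26,27,30,31} = 1⊕1⊕0⊕1⊕0⊕1⊕0⊕1⊕1⊕1⊕0⊕1⊕0⊕1⊕0 = 1
p4 = XOR of data positions {5,6,7,12,13,14,15,20,21,22,23,28,29,30,31} = 1⊕1⊕0⊕0⊕0⊕1⊕0⊕1⊕1⊕1⊕0⊕0⊕1⊕1⊕0 = 0
p8 = XOR of data positions {9,10,11,12,13,14,15,24,25,26,27,28,29,30,31} = 0⊕1⊕0⊕0⊕0⊕1⊕0⊕0⊕0⊕1⊕0⊕0⊕1⊕1⊕0 = 1
p16 = XOR of data positions {17,18,19,20,21,22,23,24,25,26,27,28,29,30,31} = 1⊕1⊕1⊕1⊕1⊕1⊕0⊕0⊕0⊕1⊕0⊕0⊕1⊕1⊕0 = 1
Codeword b1..b31 = 0110110101000101111111000100110

0110110101000101111111000100110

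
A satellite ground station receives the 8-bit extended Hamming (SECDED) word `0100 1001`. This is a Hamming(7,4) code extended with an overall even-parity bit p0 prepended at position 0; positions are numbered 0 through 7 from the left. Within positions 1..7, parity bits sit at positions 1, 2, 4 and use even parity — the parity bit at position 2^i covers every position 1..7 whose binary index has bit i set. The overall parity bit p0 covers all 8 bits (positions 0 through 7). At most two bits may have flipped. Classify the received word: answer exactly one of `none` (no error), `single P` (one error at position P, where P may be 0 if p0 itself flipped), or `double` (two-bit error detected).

s1: b1⊕b3⊕b5⊕b7 = 1⊕0⊕0⊕1 = 0
s2: b2⊕b3⊕b6⊕b7 = 0⊕0⊕0⊕1 = 1
s4: b4⊕b5⊕b6⊕b7 = 1⊕0⊕0⊕1 = 0
Syndrome (s4...s1) = 010 → position 2.
Overall parity (XOR of all 8 bits, including p0): 0⊕1⊕0⊕0⊕1⊕0⊕0⊕1 = 1
Overall=1, syndrome position=2 → single-bit error at position 2.

single 2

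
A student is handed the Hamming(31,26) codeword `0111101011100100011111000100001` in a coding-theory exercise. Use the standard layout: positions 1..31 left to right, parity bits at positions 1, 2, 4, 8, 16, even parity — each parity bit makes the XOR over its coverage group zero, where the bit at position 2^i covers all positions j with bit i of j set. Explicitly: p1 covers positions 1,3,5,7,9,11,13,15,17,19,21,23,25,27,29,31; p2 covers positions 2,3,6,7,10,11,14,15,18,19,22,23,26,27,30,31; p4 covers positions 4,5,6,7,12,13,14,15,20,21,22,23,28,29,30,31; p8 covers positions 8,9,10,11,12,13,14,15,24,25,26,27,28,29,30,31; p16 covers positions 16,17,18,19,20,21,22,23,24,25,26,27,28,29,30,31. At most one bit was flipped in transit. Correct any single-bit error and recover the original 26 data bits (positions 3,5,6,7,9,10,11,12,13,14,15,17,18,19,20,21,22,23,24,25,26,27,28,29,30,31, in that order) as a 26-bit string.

s1: b1⊕b3⊕b5⊕b7⊕b9⊕b11⊕b13⊕b15⊕b17⊕b19⊕b21⊕b23⊕b25⊕b27⊕b29⊕b31 = 0⊕1⊕1⊕1⊕1⊕1⊕0⊕0⊕0⊕1⊕1⊕0⊕0⊕0⊕0⊕1 = 0
s2: b2⊕b3⊕b6⊕b7⊕b10⊕b11⊕b14⊕b15⊕b18⊕b19⊕b22⊕b23⊕b26⊕b27⊕b30⊕b31 = 1⊕1⊕0⊕1⊕1⊕1⊕1⊕0⊕1⊕1⊕1⊕0⊕1⊕0⊕0⊕1 = 1
s4: b4⊕b5⊕b6⊕b7⊕b12⊕b13⊕b14⊕b15⊕b20⊕b21⊕b22⊕b23⊕b28⊕b29⊕b30⊕b31 = 1⊕1⊕0⊕1⊕0⊕0⊕1⊕0⊕1⊕1⊕1⊕0⊕0⊕0⊕0⊕1 = 0
s8: b8⊕b9⊕b10⊕b11⊕b12⊕b13⊕b14⊕b15⊕b24⊕b25⊕b26⊕b27⊕b28⊕b29⊕b30⊕b31 = 0⊕1⊕1⊕1⊕0⊕0⊕1⊕0⊕0⊕0⊕1⊕0⊕0⊕0⊕0⊕1 = 0
s16: b16⊕b17⊕b18⊕b19⊕b20⊕b21⊕b22⊕b23⊕b24⊕b25⊕b26⊕b27⊕b28⊕b29⊕b30⊕b31 = 0⊕0⊕1⊕1⊕1⊕1⊕1⊕0⊕0⊕0⊕1⊕0⊕0⊕0⊕0⊕1 = 1
Syndrome (s16...s1) = 10010 → position 18.
Flip bit 18: corrected codeword = 0111101011100100001111000100001
Data bits at positions 3,5,6,7,9,10,11,12,13,14,15,17,18,19,20,21,22,23,24,25,26,27,28,29,30,31: 11011110010001111000100001

11011110010001111000100001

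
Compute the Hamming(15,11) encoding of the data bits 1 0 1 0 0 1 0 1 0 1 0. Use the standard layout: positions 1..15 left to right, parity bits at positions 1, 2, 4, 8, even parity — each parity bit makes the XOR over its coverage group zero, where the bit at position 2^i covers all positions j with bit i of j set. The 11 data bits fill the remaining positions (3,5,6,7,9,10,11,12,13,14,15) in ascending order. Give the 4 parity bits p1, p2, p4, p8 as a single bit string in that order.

1011

Place data bits at non-power-of-two positions: b3=1, b5=0, b6=1, b7=0, b9=0, b10=1, b11=0, b12=1, b13=0, b14=1, b15=0.
p1 = XOR of data positions {3,5,7,9,11,13,15} = 1⊕0⊕0⊕0⊕0⊕0⊕0 = 1
p2 = XOR of data positions {3,6,7,10,11,14,15} = 1⊕1⊕0⊕1⊕0⊕1⊕0 = 0
p4 = XOR of data positions {5,6,7,12,13,14,15} = 0⊕1⊕0⊕1⊕0⊕1⊕0 = 1
p8 = XOR of data positions {9,10,11,12,13,14,15} = 0⊕1⊕0⊕1⊕0⊕1⊕0 = 1
Parity bits p1,p2,p4,p8 = 1011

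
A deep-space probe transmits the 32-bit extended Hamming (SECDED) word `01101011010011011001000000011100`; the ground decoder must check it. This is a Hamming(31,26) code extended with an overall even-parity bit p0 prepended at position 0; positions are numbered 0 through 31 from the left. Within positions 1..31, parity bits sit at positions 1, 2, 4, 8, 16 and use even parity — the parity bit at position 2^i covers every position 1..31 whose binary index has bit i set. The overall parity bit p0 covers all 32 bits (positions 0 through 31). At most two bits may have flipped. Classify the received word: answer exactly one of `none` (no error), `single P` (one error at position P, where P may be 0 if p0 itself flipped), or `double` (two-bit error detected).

double

s1: b1⊕b3⊕b5⊕b7⊕b9⊕b11⊕b13⊕b15⊕b17⊕b19⊕b21⊕b23⊕b25⊕b27⊕b29⊕b31 = 1⊕0⊕0⊕1⊕1⊕0⊕1⊕1⊕0⊕1⊕0⊕0⊕0⊕1⊕1⊕0 = 0
s2: b2⊕b3⊕b6⊕b7⊕b10⊕b11⊕b14⊕b15⊕b18⊕b19⊕b22⊕b23⊕b26⊕b27⊕b30⊕b31 = 1⊕0⊕1⊕1⊕0⊕0⊕0⊕1⊕0⊕1⊕0⊕0⊕0⊕1⊕0⊕0 = 0
s4: b4⊕b5⊕b6⊕b7⊕b12⊕b13⊕b14⊕b15⊕b20⊕b21⊕b22⊕b23⊕b28⊕b29⊕b30⊕b31 = 1⊕0⊕1⊕1⊕1⊕1⊕0⊕1⊕0⊕0⊕0⊕0⊕1⊕1⊕0⊕0 = 0
s8: b8⊕b9⊕b10⊕b11⊕b12⊕b13⊕b14⊕b15⊕b24⊕b25⊕b26⊕b27⊕b28⊕b29⊕b30⊕b31 = 0⊕1⊕0⊕0⊕1⊕1⊕0⊕1⊕0⊕0⊕0⊕1⊕1⊕1⊕0⊕0 = 1
s16: b16⊕b17⊕b18⊕b19⊕b20⊕b21⊕b22⊕b23⊕b24⊕b25⊕b26⊕b27⊕b28⊕b29⊕b30⊕b31 = 1⊕0⊕0⊕1⊕0⊕0⊕0⊕0⊕0⊕0⊕0⊕1⊕1⊕1⊕0⊕0 = 1
Syndrome (s16...s1) = 11000 → position 24.
Overall parity (XOR of all 32 bits, including p0): 0⊕1⊕1⊕0⊕1⊕0⊕1⊕1⊕0⊕1⊕0⊕0⊕1⊕1⊕0⊕1⊕1⊕0⊕0⊕1⊕0⊕0⊕0⊕0⊕0⊕0⊕0⊕1⊕1⊕1⊕0⊕0 = 0
Overall=0, syndrome position=24 → double-bit error detected (uncorrectable).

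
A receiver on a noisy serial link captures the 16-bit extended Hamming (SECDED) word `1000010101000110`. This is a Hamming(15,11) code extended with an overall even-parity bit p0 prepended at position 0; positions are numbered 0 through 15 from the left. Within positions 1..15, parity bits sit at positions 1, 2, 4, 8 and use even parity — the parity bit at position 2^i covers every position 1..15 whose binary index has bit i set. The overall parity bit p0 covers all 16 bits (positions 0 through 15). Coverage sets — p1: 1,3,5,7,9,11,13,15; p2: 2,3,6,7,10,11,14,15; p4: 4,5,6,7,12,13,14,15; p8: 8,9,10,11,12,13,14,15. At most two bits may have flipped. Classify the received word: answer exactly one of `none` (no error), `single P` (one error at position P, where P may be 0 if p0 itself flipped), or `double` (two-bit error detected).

s1: b1⊕b3⊕b5⊕b7⊕b9⊕b11⊕b13⊕b15 = 0⊕0⊕1⊕1⊕1⊕0⊕1⊕0 = 0
s2: b2⊕b3⊕b6⊕b7⊕b10⊕b11⊕b14⊕b15 = 0⊕0⊕0⊕1⊕0⊕0⊕1⊕0 = 0
s4: b4⊕b5⊕b6⊕b7⊕b12⊕b13⊕b14⊕b15 = 0⊕1⊕0⊕1⊕0⊕1⊕1⊕0 = 0
s8: b8⊕b9⊕b10⊕b11⊕b12⊕b13⊕b14⊕b15 = 0⊕1⊕0⊕0⊕0⊕1⊕1⊕0 = 1
Syndrome (s8...s1) = 1000 → position 8.
Overall parity (XOR of all 16 bits, including p0): 1⊕0⊕0⊕0⊕0⊕1⊕0⊕1⊕0⊕1⊕0⊕0⊕0⊕1⊕1⊕0 = 0
Overall=0, syndrome position=8 → double-bit error detected (uncorrectable).

double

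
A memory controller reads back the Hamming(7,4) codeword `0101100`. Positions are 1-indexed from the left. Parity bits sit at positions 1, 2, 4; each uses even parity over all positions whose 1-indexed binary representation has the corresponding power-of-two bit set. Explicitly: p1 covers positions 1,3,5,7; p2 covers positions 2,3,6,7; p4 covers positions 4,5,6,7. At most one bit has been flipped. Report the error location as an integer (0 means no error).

s1: b1⊕b3⊕b5⊕b7 = 0⊕0⊕1⊕0 = 1
s2: b2⊕b3⊕b6⊕b7 = 1⊕0⊕0⊕0 = 1
s4: b4⊕b5⊕b6⊕b7 = 1⊕1⊕0⊕0 = 0
Syndrome (s4...s1) = 011 → position 3.

3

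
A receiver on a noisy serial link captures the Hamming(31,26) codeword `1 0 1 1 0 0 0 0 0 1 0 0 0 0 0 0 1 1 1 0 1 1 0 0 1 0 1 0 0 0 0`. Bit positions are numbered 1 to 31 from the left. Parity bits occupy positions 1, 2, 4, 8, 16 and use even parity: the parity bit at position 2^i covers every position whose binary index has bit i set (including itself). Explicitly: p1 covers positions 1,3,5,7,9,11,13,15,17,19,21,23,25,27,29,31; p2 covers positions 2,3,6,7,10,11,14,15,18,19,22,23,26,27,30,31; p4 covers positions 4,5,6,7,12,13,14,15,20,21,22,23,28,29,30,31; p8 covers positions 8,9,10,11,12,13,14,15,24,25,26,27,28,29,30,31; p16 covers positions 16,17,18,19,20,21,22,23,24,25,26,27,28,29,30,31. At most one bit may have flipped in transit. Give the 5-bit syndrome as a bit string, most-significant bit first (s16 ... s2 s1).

s1: b1⊕b3⊕b5⊕b7⊕b9⊕b11⊕b13⊕b15⊕b17⊕b19⊕b21⊕b23⊕b25⊕b27⊕b29⊕b31 = 1⊕1⊕0⊕0⊕0⊕0⊕0⊕0⊕1⊕1⊕1⊕0⊕1⊕1⊕0⊕0 = 1
s2: b2⊕b3⊕b6⊕b7⊕b10⊕b11⊕b14⊕b15⊕b18⊕b19⊕b22⊕b23⊕b26⊕b27⊕b30⊕b31 = 0⊕1⊕0⊕0⊕1⊕0⊕0⊕0⊕1⊕1⊕1⊕0⊕0⊕1⊕0⊕0 = 0
s4: b4⊕b5⊕b6⊕b7⊕b12⊕b13⊕b14⊕b15⊕b20⊕b21⊕b22⊕b23⊕b28⊕b29⊕b30⊕b31 = 1⊕0⊕0⊕0⊕0⊕0⊕0⊕0⊕0⊕1⊕1⊕0⊕0⊕0⊕0⊕0 = 1
s8: b8⊕b9⊕b10⊕b11⊕b12⊕b13⊕b14⊕b15⊕b24⊕b25⊕b26⊕b27⊕b28⊕b29⊕b30⊕b31 = 0⊕0⊕1⊕0⊕0⊕0⊕0⊕0⊕0⊕1⊕0⊕1⊕0⊕0⊕0⊕0 = 1
s16: b16⊕b17⊕b18⊕b19⊕b20⊕b21⊕b22⊕b23⊕b24⊕b25⊕b26⊕b27⊕b28⊕b29⊕b30⊕b31 = 0⊕1⊕1⊕1⊕0⊕1⊕1⊕0⊕0⊕1⊕0⊕1⊕0⊕0⊕0⊕0 = 1
Syndrome (s16...s1) = 11101 → position 29.

11101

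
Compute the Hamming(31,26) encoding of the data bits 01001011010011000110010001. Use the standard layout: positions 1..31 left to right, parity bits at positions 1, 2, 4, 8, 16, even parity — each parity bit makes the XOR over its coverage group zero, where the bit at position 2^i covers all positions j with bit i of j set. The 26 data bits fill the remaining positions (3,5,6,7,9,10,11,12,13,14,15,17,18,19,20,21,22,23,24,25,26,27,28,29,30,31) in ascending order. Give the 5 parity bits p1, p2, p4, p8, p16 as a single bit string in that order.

11110

Place data bits at non-power-of-two positions: b3=0, b5=1, b6=0, b7=0, b9=1, b10=0, b11=1, b12=1, b13=0, b14=1, b15=0, b17=0, b18=1, b19=1, b20=0, b21=0, b22=0, b23=1, b24=1, b25=0, b26=0, b27=1, b28=0, b29=0, b30=0, b31=1.
p1 = XOR of data positions {3,5,7,9,11,13,15,17,19,21,23,25,27,29,31} = 0⊕1⊕0⊕1⊕1⊕0⊕0⊕0⊕1⊕0⊕1⊕0⊕1⊕0⊕1 = 1
p2 = XOR of data positions {3,6,7,10,11,14,15,18,19,22,23,26,27,30,31} = 0⊕0⊕0⊕0⊕1⊕1⊕0⊕1⊕1⊕0⊕1⊕0⊕1⊕0⊕1 = 1
p4 = XOR of data positions {5,6,7,12,13,14,15,20,21,22,23,28,29,30,31} = 1⊕0⊕0⊕1⊕0⊕1⊕0⊕0⊕0⊕0⊕1⊕0⊕0⊕0⊕1 = 1
p8 = XOR of data positions {9,10,11,12,13,14,15,24,25,26,27,28,29,30,31} = 1⊕0⊕1⊕1⊕0⊕1⊕0⊕1⊕0⊕0⊕1⊕0⊕0⊕0⊕1 = 1
p16 = XOR of data positions {17,18,19,20,21,22,23,24,25,26,27,28,29,30,31} = 0⊕1⊕1⊕0⊕0⊕0⊕1⊕1⊕0⊕0⊕1⊕0⊕0⊕0⊕1 = 0
Parity bits p1,p2,p4,p8,p16 = 11110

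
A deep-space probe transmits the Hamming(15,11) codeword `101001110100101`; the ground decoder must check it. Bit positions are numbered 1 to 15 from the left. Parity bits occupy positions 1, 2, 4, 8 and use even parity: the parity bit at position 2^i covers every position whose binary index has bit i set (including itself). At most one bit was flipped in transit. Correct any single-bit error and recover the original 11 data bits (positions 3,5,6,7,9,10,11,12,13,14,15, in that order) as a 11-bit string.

00110100101

s1: b1⊕b3⊕b5⊕b7⊕b9⊕b11⊕b13⊕b15 = 1⊕1⊕0⊕1⊕0⊕0⊕1⊕1 = 1
s2: b2⊕b3⊕b6⊕b7⊕b10⊕b11⊕b14⊕b15 = 0⊕1⊕1⊕1⊕1⊕0⊕0⊕1 = 1
s4: b4⊕b5⊕b6⊕b7⊕b12⊕b13⊕b14⊕b15 = 0⊕0⊕1⊕1⊕0⊕1⊕0⊕1 = 0
s8: b8⊕b9⊕b10⊕b11⊕b12⊕b13⊕b14⊕b15 = 1⊕0⊕1⊕0⊕0⊕1⊕0⊕1 = 0
Syndrome (s8...s1) = 0011 → position 3.
Flip bit 3: corrected codeword = 100001110100101
Data bits at positions 3,5,6,7,9,10,11,12,13,14,15: 00110100101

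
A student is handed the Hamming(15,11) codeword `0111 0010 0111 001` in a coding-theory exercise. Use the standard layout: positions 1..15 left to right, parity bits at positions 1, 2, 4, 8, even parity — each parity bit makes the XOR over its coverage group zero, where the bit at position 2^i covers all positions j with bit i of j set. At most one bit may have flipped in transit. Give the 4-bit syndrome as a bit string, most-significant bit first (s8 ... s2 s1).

s1: b1⊕b3⊕b5⊕b7⊕b9⊕b11⊕b13⊕b15 = 0⊕1⊕0⊕1⊕0⊕1⊕0⊕1 = 0
s2: b2⊕b3⊕b6⊕b7⊕b10⊕b11⊕b14⊕b15 = 1⊕1⊕0⊕1⊕1⊕1⊕0⊕1 = 0
s4: b4⊕b5⊕b6⊕b7⊕b12⊕b13⊕b14⊕b15 = 1⊕0⊕0⊕1⊕1⊕0⊕0⊕1 = 0
s8: b8⊕b9⊕b10⊕b11⊕b12⊕b13⊕b14⊕b15 = 0⊕0⊕1⊕1⊕1⊕0⊕0⊕1 = 0
Syndrome (s8...s1) = 0000 → position 0 (no error).

0000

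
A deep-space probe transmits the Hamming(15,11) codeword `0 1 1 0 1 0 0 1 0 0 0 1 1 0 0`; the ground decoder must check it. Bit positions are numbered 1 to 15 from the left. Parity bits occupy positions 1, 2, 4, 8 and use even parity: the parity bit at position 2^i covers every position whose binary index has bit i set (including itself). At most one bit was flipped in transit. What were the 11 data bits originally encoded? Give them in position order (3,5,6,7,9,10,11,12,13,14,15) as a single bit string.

11000001000

s1: b1⊕b3⊕b5⊕b7⊕b9⊕b11⊕b13⊕b15 = 0⊕1⊕1⊕0⊕0⊕0⊕1⊕0 = 1
s2: b2⊕b3⊕b6⊕b7⊕b10⊕b11⊕b14⊕b15 = 1⊕1⊕0⊕0⊕0⊕0⊕0⊕0 = 0
s4: b4⊕b5⊕b6⊕b7⊕b12⊕b13⊕b14⊕b15 = 0⊕1⊕0⊕0⊕1⊕1⊕0⊕0 = 1
s8: b8⊕b9⊕b10⊕b11⊕b12⊕b13⊕b14⊕b15 = 1⊕0⊕0⊕0⊕1⊕1⊕0⊕0 = 1
Syndrome (s8...s1) = 1101 → position 13.
Flip bit 13: corrected codeword = 011010010001000
Data bits at positions 3,5,6,7,9,10,11,12,13,14,15: 11000001000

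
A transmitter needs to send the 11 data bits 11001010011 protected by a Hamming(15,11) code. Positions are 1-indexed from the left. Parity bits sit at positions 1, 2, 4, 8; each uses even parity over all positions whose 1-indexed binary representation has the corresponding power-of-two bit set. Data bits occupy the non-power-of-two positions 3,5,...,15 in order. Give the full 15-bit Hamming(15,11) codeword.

Place data bits at non-power-of-two positions: b3=1, b5=1, b6=0, b7=0, b9=1, b10=0, b11=1, b12=0, b13=0, b14=1, b15=1.
p1 = XOR of data positions {3,5,7,9,11,13,15} = 1⊕1⊕0⊕1⊕1⊕0⊕1 = 1
p2 = XOR of data positions {3,6,7,10,11,14,15} = 1⊕0⊕0⊕0⊕1⊕1⊕1 = 0
p4 = XOR of data positions {5,6,7,12,13,14,15} = 1⊕0⊕0⊕0⊕0⊕1⊕1 = 1
p8 = XOR of data positions {9,10,11,12,13,14,15} = 1⊕0⊕1⊕0⊕0⊕1⊕1 = 0
Codeword b1..b15 = 101110001010011

101110001010011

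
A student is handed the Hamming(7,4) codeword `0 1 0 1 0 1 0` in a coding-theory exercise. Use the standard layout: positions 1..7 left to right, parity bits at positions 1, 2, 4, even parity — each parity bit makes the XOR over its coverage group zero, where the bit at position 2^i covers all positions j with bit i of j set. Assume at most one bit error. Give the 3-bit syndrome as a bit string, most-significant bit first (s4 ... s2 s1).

s1: b1⊕b3⊕b5⊕b7 = 0⊕0⊕0⊕0 = 0
s2: b2⊕b3⊕b6⊕b7 = 1⊕0⊕1⊕0 = 0
s4: b4⊕b5⊕b6⊕b7 = 1⊕0⊕1⊕0 = 0
Syndrome (s4...s1) = 000 → position 0 (no error).

000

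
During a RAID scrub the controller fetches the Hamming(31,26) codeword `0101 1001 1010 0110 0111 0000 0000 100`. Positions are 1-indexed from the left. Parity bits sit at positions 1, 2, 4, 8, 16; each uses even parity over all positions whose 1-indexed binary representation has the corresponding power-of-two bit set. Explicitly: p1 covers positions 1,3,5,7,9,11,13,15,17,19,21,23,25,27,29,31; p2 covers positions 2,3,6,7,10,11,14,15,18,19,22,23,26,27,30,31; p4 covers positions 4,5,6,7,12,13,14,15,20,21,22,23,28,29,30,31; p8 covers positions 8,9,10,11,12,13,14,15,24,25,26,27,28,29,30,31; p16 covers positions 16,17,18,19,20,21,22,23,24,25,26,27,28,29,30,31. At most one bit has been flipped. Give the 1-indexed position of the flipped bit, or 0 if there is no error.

s1: b1⊕b3⊕b5⊕b7⊕b9⊕b11⊕b13⊕b15⊕b17⊕b19⊕b21⊕b23⊕b25⊕b27⊕b29⊕b31 = 0⊕0⊕1⊕0⊕1⊕1⊕0⊕1⊕0⊕1⊕0⊕0⊕0⊕0⊕1⊕0 = 0
s2: b2⊕b3⊕b6⊕b7⊕b10⊕b11⊕b14⊕b15⊕b18⊕b19⊕b22⊕b23⊕b26⊕b27⊕b30⊕b31 = 1⊕0⊕0⊕0⊕0⊕1⊕1⊕1⊕1⊕1⊕0⊕0⊕0⊕0⊕0⊕0 = 0
s4: b4⊕b5⊕b6⊕b7⊕b12⊕b13⊕b14⊕b15⊕b20⊕b21⊕b22⊕b23⊕b28⊕b29⊕b30⊕b31 = 1⊕1⊕0⊕0⊕0⊕0⊕1⊕1⊕1⊕0⊕0⊕0⊕0⊕1⊕0⊕0 = 0
s8: b8⊕b9⊕b10⊕b11⊕b12⊕b13⊕b14⊕b15⊕b24⊕b25⊕b26⊕b27⊕b28⊕b29⊕b30⊕b31 = 1⊕1⊕0⊕1⊕0⊕0⊕1⊕1⊕0⊕0⊕0⊕0⊕0⊕1⊕0⊕0 = 0
s16: b16⊕b17⊕b18⊕b19⊕b20⊕b21⊕b22⊕b23⊕b24⊕b25⊕b26⊕b27⊕b28⊕b29⊕b30⊕b31 = 0⊕0⊕1⊕1⊕1⊕0⊕0⊕0⊕0⊕0⊕0⊕0⊕0⊕1⊕0⊕0 = 0
Syndrome (s16...s1) = 00000 → position 0 (no error).

0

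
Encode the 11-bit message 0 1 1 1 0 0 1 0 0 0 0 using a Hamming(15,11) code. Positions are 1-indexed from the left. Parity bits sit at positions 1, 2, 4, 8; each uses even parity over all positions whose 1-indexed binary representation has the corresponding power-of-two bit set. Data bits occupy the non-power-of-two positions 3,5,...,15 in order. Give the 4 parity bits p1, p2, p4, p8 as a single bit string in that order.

Place data bits at non-power-of-two positions: b3=0, b5=1, b6=1, b7=1, b9=0, b10=0, b11=1, b12=0, b13=0, b14=0, b15=0.
p1 = XOR of data positions {3,5,7,9,11,13,15} = 0⊕1⊕1⊕0⊕1⊕0⊕0 = 1
p2 = XOR of data positions {3,6,7,10,11,14,15} = 0⊕1⊕1⊕0⊕1⊕0⊕0 = 1
p4 = XOR of data positions {5,6,7,12,13,14,15} = 1⊕1⊕1⊕0⊕0⊕0⊕0 = 1
p8 = XOR of data positions {9,10,11,12,13,14,15} = 0⊕0⊕1⊕0⊕0⊕0⊕0 = 1
Parity bits p1,p2,p4,p8 = 1111

1111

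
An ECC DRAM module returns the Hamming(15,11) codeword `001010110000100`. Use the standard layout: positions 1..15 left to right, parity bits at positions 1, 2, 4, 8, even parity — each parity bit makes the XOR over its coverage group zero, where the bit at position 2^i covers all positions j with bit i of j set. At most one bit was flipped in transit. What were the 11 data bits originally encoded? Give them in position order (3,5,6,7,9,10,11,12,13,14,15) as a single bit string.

11010000100

s1: b1⊕b3⊕b5⊕b7⊕b9⊕b11⊕b13⊕b15 = 0⊕1⊕1⊕1⊕0⊕0⊕1⊕0 = 0
s2: b2⊕b3⊕b6⊕b7⊕b10⊕b11⊕b14⊕b15 = 0⊕1⊕0⊕1⊕0⊕0⊕0⊕0 = 0
s4: b4⊕b5⊕b6⊕b7⊕b12⊕b13⊕b14⊕b15 = 0⊕1⊕0⊕1⊕0⊕1⊕0⊕0 = 1
s8: b8⊕b9⊕b10⊕b11⊕b12⊕b13⊕b14⊕b15 = 1⊕0⊕0⊕0⊕0⊕1⊕0⊕0 = 0
Syndrome (s8...s1) = 0100 → position 4.
Flip bit 4: corrected codeword = 001110110000100
Data bits at positions 3,5,6,7,9,10,11,12,13,14,15: 11010000100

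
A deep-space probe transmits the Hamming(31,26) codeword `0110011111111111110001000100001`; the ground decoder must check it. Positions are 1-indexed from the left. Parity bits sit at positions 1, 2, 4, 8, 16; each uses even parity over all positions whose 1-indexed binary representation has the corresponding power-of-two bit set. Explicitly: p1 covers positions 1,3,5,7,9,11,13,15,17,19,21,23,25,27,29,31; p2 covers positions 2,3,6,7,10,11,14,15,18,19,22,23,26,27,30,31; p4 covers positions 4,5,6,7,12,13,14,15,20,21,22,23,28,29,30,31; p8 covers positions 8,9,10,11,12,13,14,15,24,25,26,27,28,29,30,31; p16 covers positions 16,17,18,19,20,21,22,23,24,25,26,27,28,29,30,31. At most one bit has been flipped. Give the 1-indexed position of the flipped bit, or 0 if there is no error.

0

s1: b1⊕b3⊕b5⊕b7⊕b9⊕b11⊕b13⊕b15⊕b17⊕b19⊕b21⊕b23⊕b25⊕b27⊕b29⊕b31 = 0⊕1⊕0⊕1⊕1⊕1⊕1⊕1⊕1⊕0⊕0⊕0⊕0⊕0⊕0⊕1 = 0
s2: b2⊕b3⊕b6⊕b7⊕b10⊕b11⊕b14⊕b15⊕b18⊕b19⊕b22⊕b23⊕b26⊕b27⊕b30⊕b31 = 1⊕1⊕1⊕1⊕1⊕1⊕1⊕1⊕1⊕0⊕1⊕0⊕1⊕0⊕0⊕1 = 0
s4: b4⊕b5⊕b6⊕b7⊕b12⊕b13⊕b14⊕b15⊕b20⊕b21⊕b22⊕b23⊕b28⊕b29⊕b30⊕b31 = 0⊕0⊕1⊕1⊕1⊕1⊕1⊕1⊕0⊕0⊕1⊕0⊕0⊕0⊕0⊕1 = 0
s8: b8⊕b9⊕b10⊕b11⊕b12⊕b13⊕b14⊕b15⊕b24⊕b25⊕b26⊕b27⊕b28⊕b29⊕b30⊕b31 = 1⊕1⊕1⊕1⊕1⊕1⊕1⊕1⊕0⊕0⊕1⊕0⊕0⊕0⊕0⊕1 = 0
s16: b16⊕b17⊕b18⊕b19⊕b20⊕b21⊕b22⊕b23⊕b24⊕b25⊕b26⊕b27⊕b28⊕b29⊕b30⊕b31 = 1⊕1⊕1⊕0⊕0⊕0⊕1⊕0⊕0⊕0⊕1⊕0⊕0⊕0⊕0⊕1 = 0
Syndrome (s16...s1) = 00000 → position 0 (no error).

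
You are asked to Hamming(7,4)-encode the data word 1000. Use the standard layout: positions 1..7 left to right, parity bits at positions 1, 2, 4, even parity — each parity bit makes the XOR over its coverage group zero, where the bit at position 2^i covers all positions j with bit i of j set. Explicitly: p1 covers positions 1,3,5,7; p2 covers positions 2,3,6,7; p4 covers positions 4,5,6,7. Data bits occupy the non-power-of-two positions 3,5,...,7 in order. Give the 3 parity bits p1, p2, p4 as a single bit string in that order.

Place data bits at non-power-of-two positions: b3=1, b5=0, b6=0, b7=0.
p1 = XOR of data positions {3,5,7} = 1⊕0⊕0 = 1
p2 = XOR of data positions {3,6,7} = 1⊕0⊕0 = 1
p4 = XOR of data positions {5,6,7} = 0⊕0⊕0 = 0
Parity bits p1,p2,p4 = 110

110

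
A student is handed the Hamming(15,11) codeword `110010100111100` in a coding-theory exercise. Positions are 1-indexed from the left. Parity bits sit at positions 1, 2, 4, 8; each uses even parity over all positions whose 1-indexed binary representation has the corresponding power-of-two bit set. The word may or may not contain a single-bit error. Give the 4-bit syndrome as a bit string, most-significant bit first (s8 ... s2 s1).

0001

s1: b1⊕b3⊕b5⊕b7⊕b9⊕b11⊕b13⊕b15 = 1⊕0⊕1⊕1⊕0⊕1⊕1⊕0 = 1
s2: b2⊕b3⊕b6⊕b7⊕b10⊕b11⊕b14⊕b15 = 1⊕0⊕0⊕1⊕1⊕1⊕0⊕0 = 0
s4: b4⊕b5⊕b6⊕b7⊕b12⊕b13⊕b14⊕b15 = 0⊕1⊕0⊕1⊕1⊕1⊕0⊕0 = 0
s8: b8⊕b9⊕b10⊕b11⊕b12⊕b13⊕b14⊕b15 = 0⊕0⊕1⊕1⊕1⊕1⊕0⊕0 = 0
Syndrome (s8...s1) = 0001 → position 1.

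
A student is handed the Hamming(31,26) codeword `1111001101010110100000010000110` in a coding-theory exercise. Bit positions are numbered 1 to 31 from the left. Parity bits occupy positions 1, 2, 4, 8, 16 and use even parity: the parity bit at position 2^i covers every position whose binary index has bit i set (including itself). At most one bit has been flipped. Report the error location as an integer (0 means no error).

s1: b1⊕b3⊕b5⊕b7⊕b9⊕b11⊕b13⊕b15⊕b17⊕b19⊕b21⊕b23⊕b25⊕b27⊕b29⊕b31 = 1⊕1⊕0⊕1⊕0⊕0⊕0⊕1⊕1⊕0⊕0⊕0⊕0⊕0⊕1⊕0 = 0
s2: b2⊕b3⊕b6⊕b7⊕b10⊕b11⊕b14⊕b15⊕b18⊕b19⊕b22⊕b23⊕b26⊕b27⊕b30⊕b31 = 1⊕1⊕0⊕1⊕1⊕0⊕1⊕1⊕0⊕0⊕0⊕0⊕0⊕0⊕1⊕0 = 1
s4: b4⊕b5⊕b6⊕b7⊕b12⊕b13⊕b14⊕b15⊕b20⊕b21⊕b22⊕b23⊕b28⊕b29⊕b30⊕b31 = 1⊕0⊕0⊕1⊕1⊕0⊕1⊕1⊕0⊕0⊕0⊕0⊕0⊕1⊕1⊕0 = 1
s8: b8⊕b9⊕b10⊕b11⊕b12⊕b13⊕b14⊕b15⊕b24⊕b25⊕b26⊕b27⊕b28⊕b29⊕b30⊕b31 = 1⊕0⊕1⊕0⊕1⊕0⊕1⊕1⊕1⊕0⊕0⊕0⊕0⊕1⊕1⊕0 = 0
s16: b16⊕b17⊕b18⊕b19⊕b20⊕b21⊕b22⊕b23⊕b24⊕b25⊕b26⊕b27⊕b28⊕b29⊕b30⊕b31 = 0⊕1⊕0⊕0⊕0⊕0⊕0⊕0⊕1⊕0⊕0⊕0⊕0⊕1⊕1⊕0 = 0
Syndrome (s16...s1) = 00110 → position 6.

6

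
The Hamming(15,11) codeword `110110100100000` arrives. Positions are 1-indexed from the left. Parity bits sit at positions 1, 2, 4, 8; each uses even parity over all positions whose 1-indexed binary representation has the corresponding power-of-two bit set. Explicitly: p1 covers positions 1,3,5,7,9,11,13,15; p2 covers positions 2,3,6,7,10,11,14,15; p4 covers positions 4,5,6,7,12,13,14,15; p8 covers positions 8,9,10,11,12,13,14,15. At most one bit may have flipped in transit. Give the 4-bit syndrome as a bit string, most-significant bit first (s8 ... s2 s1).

1111

s1: b1⊕b3⊕b5⊕b7⊕b9⊕b11⊕b13⊕b15 = 1⊕0⊕1⊕1⊕0⊕0⊕0⊕0 = 1
s2: b2⊕b3⊕b6⊕b7⊕b10⊕b11⊕b14⊕b15 = 1⊕0⊕0⊕1⊕1⊕0⊕0⊕0 = 1
s4: b4⊕b5⊕b6⊕b7⊕b12⊕b13⊕b14⊕b15 = 1⊕1⊕0⊕1⊕0⊕0⊕0⊕0 = 1
s8: b8⊕b9⊕b10⊕b11⊕b12⊕b13⊕b14⊕b15 = 0⊕0⊕1⊕0⊕0⊕0⊕0⊕0 = 1
Syndrome (s8...s1) = 1111 → position 15.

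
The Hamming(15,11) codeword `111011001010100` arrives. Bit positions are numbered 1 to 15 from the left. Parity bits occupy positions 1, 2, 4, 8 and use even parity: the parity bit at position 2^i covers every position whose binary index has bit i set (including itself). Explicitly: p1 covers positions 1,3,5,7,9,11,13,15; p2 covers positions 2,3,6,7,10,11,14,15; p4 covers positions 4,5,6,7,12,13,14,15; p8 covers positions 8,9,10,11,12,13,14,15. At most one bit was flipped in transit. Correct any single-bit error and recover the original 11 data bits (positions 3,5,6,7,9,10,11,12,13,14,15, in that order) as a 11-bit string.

11101011100

s1: b1⊕b3⊕b5⊕b7⊕b9⊕b11⊕b13⊕b15 = 1⊕1⊕1⊕0⊕1⊕1⊕1⊕0 = 0
s2: b2⊕b3⊕b6⊕b7⊕b10⊕b11⊕b14⊕b15 = 1⊕1⊕1⊕0⊕0⊕1⊕0⊕0 = 0
s4: b4⊕b5⊕b6⊕b7⊕b12⊕b13⊕b14⊕b15 = 0⊕1⊕1⊕0⊕0⊕1⊕0⊕0 = 1
s8: b8⊕b9⊕b10⊕b11⊕b12⊕b13⊕b14⊕b15 = 0⊕1⊕0⊕1⊕0⊕1⊕0⊕0 = 1
Syndrome (s8...s1) = 1100 → position 12.
Flip bit 12: corrected codeword = 111011001011100
Data bits at positions 3,5,6,7,9,10,11,12,13,14,15: 11101011100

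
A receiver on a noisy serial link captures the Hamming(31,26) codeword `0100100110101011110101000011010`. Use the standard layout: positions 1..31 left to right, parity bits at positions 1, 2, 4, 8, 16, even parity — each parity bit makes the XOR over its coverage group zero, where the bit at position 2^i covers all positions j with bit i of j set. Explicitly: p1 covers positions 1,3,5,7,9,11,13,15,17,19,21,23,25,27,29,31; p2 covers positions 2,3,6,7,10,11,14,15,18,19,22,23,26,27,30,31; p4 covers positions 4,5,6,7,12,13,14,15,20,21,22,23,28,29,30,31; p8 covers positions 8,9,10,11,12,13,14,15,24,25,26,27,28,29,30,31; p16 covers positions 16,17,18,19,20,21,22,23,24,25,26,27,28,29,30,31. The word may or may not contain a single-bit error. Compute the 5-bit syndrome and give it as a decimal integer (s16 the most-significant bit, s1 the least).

7

s1: b1⊕b3⊕b5⊕b7⊕b9⊕b11⊕b13⊕b15⊕b17⊕b19⊕b21⊕b23⊕b25⊕b27⊕b29⊕b31 = 0⊕0⊕1⊕0⊕1⊕1⊕1⊕1⊕1⊕0⊕0⊕0⊕0⊕1⊕0⊕0 = 1
s2: b2⊕b3⊕b6⊕b7⊕b10⊕b11⊕b14⊕b15⊕b18⊕b19⊕b22⊕b23⊕b26⊕b27⊕b30⊕b31 = 1⊕0⊕0⊕0⊕0⊕1⊕0⊕1⊕1⊕0⊕1⊕0⊕0⊕1⊕1⊕0 = 1
s4: b4⊕b5⊕b6⊕b7⊕b12⊕b13⊕b14⊕b15⊕b20⊕b21⊕b22⊕b23⊕b28⊕b29⊕b30⊕b31 = 0⊕1⊕0⊕0⊕0⊕1⊕0⊕1⊕1⊕0⊕1⊕0⊕1⊕0⊕1⊕0 = 1
s8: b8⊕b9⊕b10⊕b11⊕b12⊕b13⊕b14⊕b15⊕b24⊕b25⊕b26⊕b27⊕b28⊕b29⊕b30⊕b31 = 1⊕1⊕0⊕1⊕0⊕1⊕0⊕1⊕0⊕0⊕0⊕1⊕1⊕0⊕1⊕0 = 0
s16: b16⊕b17⊕b18⊕b19⊕b20⊕b21⊕b22⊕b23⊕b24⊕b25⊕b26⊕b27⊕b28⊕b29⊕b30⊕b31 = 1⊕1⊕1⊕0⊕1⊕0⊕1⊕0⊕0⊕0⊕0⊕1⊕1⊕0⊕1⊕0 = 0
Syndrome (s16...s1) = 00111 → position 7.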